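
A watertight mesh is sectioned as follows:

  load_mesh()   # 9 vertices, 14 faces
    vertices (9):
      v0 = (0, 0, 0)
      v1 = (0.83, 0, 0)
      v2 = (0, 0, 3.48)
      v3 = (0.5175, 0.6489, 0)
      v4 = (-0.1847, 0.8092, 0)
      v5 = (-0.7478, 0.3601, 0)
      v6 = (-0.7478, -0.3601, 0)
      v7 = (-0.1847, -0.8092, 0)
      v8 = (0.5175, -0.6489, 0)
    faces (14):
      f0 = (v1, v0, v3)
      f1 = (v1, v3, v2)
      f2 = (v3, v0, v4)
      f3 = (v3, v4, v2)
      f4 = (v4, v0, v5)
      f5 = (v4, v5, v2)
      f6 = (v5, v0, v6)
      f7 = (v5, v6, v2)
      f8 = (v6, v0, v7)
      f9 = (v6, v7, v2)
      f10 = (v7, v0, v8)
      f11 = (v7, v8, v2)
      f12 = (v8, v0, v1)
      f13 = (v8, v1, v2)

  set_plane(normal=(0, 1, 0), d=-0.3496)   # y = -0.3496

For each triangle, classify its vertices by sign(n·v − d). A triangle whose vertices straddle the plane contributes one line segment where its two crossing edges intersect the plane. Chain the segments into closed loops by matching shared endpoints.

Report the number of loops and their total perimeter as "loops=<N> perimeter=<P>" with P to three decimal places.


loops=1 perimeter=5.663

Straddling triangles (8 of 14):
  (v5,v0,v6) [++-] → (-0.725995, -0.3496, 0)–(-0.7478, -0.3496, 0)  len=0.0218
  (v5,v6,v2) [+-+] → (-0.7478, -0.3496, 0)–(-0.725995, -0.3496, 0.101472)  len=0.1038
  (v6,v0,v7) [-+-] → (-0.725995, -0.3496, 0)–(-0.0797962, -0.3496, 0)  len=0.6462
  (v6,v7,v2) [--+] → (-0.0797962, -0.3496, 1.97653)–(-0.725995, -0.3496, 0.101472)  len=1.9833
  (v7,v0,v8) [-+-] → (-0.0797962, -0.3496, 0)–(0.278807, -0.3496, 0)  len=0.3586
  (v7,v8,v2) [--+] → (0.278807, -0.3496, 1.60512)–(-0.0797962, -0.3496, 1.97653)  len=0.5163
  (v8,v0,v1) [-++] → (0.278807, -0.3496, 0)–(0.661638, -0.3496, 0)  len=0.3828
  (v8,v1,v2) [-++] → (0.661638, -0.3496, 0)–(0.278807, -0.3496, 1.60512)  len=1.6501

Chained into 1 loop(s):
  loop 1: 8 segments, perimeter = 5.6629
Total perimeter = 5.663


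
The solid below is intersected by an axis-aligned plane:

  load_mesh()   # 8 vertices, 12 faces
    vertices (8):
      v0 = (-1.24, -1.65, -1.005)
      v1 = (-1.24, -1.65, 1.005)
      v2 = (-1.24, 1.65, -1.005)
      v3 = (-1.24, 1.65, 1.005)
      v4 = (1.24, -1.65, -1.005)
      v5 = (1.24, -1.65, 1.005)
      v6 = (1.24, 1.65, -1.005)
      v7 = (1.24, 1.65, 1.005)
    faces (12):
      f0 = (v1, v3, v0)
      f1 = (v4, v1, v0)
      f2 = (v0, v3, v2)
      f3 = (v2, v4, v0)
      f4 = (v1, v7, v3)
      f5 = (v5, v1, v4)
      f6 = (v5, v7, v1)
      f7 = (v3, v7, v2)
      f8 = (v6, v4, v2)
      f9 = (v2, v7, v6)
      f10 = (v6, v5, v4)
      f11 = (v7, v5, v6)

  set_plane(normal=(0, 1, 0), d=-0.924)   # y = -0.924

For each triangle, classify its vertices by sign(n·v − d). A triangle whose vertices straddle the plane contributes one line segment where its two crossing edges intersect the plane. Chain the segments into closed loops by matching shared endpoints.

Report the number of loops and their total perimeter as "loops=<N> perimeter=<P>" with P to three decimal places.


Straddling triangles (8 of 12):
  (v1,v3,v0) [-+-] → (-1.24, -0.924, 1.005)–(-1.24, -0.924, -0.5628)  len=1.5678
  (v0,v3,v2) [-++] → (-1.24, -0.924, -0.5628)–(-1.24, -0.924, -1.005)  len=0.4422
  (v2,v4,v0) [+--] → (0.6944, -0.924, -1.005)–(-1.24, -0.924, -1.005)  len=1.9344
  (v1,v7,v3) [-++] → (-0.6944, -0.924, 1.005)–(-1.24, -0.924, 1.005)  len=0.5456
  (v5,v7,v1) [-+-] → (1.24, -0.924, 1.005)–(-0.6944, -0.924, 1.005)  len=1.9344
  (v6,v4,v2) [+-+] → (1.24, -0.924, -1.005)–(0.6944, -0.924, -1.005)  len=0.5456
  (v6,v5,v4) [+--] → (1.24, -0.924, 0.5628)–(1.24, -0.924, -1.005)  len=1.5678
  (v7,v5,v6) [+-+] → (1.24, -0.924, 1.005)–(1.24, -0.924, 0.5628)  len=0.4422

Chained into 1 loop(s):
  loop 1: 8 segments, perimeter = 8.9800
Total perimeter = 8.980

loops=1 perimeter=8.980


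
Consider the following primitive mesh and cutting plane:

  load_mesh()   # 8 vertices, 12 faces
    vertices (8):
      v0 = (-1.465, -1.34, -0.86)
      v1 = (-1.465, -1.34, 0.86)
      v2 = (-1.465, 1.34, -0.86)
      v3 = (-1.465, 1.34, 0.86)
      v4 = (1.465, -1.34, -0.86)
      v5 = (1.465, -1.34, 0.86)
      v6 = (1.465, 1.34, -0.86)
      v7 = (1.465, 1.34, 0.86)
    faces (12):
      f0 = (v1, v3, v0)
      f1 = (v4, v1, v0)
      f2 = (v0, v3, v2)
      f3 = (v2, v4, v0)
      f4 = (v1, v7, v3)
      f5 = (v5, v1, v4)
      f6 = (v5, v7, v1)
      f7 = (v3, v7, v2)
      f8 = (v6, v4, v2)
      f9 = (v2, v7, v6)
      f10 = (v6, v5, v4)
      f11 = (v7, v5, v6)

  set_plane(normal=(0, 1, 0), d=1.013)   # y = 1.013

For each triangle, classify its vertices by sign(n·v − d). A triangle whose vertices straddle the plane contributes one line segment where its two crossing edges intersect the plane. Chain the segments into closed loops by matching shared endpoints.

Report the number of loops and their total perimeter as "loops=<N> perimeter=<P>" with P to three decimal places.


loops=1 perimeter=9.300

Straddling triangles (8 of 12):
  (v1,v3,v0) [-+-] → (-1.465, 1.013, 0.86)–(-1.465, 1.013, 0.650134)  len=0.2099
  (v0,v3,v2) [-++] → (-1.465, 1.013, 0.650134)–(-1.465, 1.013, -0.86)  len=1.5101
  (v2,v4,v0) [+--] → (-1.1075, 1.013, -0.86)–(-1.465, 1.013, -0.86)  len=0.3575
  (v1,v7,v3) [-++] → (1.1075, 1.013, 0.86)–(-1.465, 1.013, 0.86)  len=2.5725
  (v5,v7,v1) [-+-] → (1.465, 1.013, 0.86)–(1.1075, 1.013, 0.86)  len=0.3575
  (v6,v4,v2) [+-+] → (1.465, 1.013, -0.86)–(-1.1075, 1.013, -0.86)  len=2.5725
  (v6,v5,v4) [+--] → (1.465, 1.013, -0.650134)–(1.465, 1.013, -0.86)  len=0.2099
  (v7,v5,v6) [+-+] → (1.465, 1.013, 0.86)–(1.465, 1.013, -0.650134)  len=1.5101

Chained into 1 loop(s):
  loop 1: 8 segments, perimeter = 9.3000
Total perimeter = 9.300


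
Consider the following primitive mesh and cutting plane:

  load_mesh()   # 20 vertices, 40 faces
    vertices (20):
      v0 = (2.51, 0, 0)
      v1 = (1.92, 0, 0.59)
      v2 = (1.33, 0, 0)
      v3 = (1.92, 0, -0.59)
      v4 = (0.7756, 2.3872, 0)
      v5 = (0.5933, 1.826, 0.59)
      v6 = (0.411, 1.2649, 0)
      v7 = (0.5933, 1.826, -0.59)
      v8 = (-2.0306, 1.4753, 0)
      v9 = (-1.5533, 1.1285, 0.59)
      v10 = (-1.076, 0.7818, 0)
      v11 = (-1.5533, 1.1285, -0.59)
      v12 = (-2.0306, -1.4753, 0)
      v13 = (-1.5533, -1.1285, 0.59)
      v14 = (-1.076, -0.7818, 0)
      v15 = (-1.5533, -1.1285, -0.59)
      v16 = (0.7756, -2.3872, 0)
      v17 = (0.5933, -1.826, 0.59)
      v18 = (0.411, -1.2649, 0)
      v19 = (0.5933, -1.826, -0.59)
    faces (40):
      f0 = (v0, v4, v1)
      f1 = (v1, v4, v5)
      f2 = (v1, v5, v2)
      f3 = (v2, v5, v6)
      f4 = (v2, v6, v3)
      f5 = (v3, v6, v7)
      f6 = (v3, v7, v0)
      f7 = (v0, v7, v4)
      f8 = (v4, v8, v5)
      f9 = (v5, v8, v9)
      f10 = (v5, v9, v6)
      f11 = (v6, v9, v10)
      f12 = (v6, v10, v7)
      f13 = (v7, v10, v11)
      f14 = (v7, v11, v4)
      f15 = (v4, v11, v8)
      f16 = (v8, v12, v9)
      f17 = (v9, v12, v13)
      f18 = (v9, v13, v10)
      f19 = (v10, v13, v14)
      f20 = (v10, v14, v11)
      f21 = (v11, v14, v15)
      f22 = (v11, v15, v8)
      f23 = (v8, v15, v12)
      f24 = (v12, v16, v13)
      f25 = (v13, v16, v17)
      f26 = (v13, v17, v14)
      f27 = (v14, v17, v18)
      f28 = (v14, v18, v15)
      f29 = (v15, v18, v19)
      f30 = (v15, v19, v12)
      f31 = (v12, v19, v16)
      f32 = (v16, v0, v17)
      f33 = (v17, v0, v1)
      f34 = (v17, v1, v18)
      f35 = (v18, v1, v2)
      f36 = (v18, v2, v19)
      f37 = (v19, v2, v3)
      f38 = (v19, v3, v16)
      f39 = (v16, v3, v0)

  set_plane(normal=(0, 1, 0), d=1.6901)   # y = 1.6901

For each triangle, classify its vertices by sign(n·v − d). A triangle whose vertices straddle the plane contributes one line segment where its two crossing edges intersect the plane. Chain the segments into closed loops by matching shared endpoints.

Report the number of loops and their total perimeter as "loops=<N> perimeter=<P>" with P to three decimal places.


loops=1 perimeter=6.181

Straddling triangles (14 of 40):
  (v0,v4,v1) [-+-] → (1.28207, 1.6901, 0)–(1.10978, 1.6901, 0.172289)  len=0.2437
  (v1,v4,v5) [-++] → (1.10978, 1.6901, 0.172289)–(0.69204, 1.6901, 0.59)  len=0.5908
  (v1,v5,v2) [-+-] → (0.69204, 1.6901, 0.59)–(0.648129, 1.6901, 0.546089)  len=0.0621
  (v2,v5,v6) [-+-] → (0.648129, 1.6901, 0.546089)–(0.549146, 1.6901, 0.4471)  len=0.1400
  (v3,v6,v7) [--+] → (0.549146, 1.6901, -0.4471)–(0.69204, 1.6901, -0.59)  len=0.2021
  (v3,v7,v0) [-+-] → (0.69204, 1.6901, -0.59)–(0.73595, 1.6901, -0.546089)  len=0.0621
  (v0,v7,v4) [-++] → (0.73595, 1.6901, -0.546089)–(1.28207, 1.6901, 0)  len=0.7723
  (v4,v8,v5) [+-+] → (-1.36959, 1.6901, 0)–(-0.423489, 1.6901, 0.361369)  len=1.0128
  (v5,v8,v9) [+--] → (-0.423489, 1.6901, 0.361369)–(0.175059, 1.6901, 0.59)  len=0.6407
  (v5,v9,v6) [+--] → (0.175059, 1.6901, 0.59)–(0.549146, 1.6901, 0.4471)  len=0.4005
  (v6,v10,v7) [--+] → (0.376045, 1.6901, -0.513213)–(0.549146, 1.6901, -0.4471)  len=0.1853
  (v7,v10,v11) [+--] → (0.376045, 1.6901, -0.513213)–(0.175059, 1.6901, -0.59)  len=0.2152
  (v7,v11,v4) [+-+] → (0.175059, 1.6901, -0.59)–(-0.514204, 1.6901, -0.326757)  len=0.7378
  (v4,v11,v8) [+--] → (-0.514204, 1.6901, -0.326757)–(-1.36959, 1.6901, 0)  len=0.9157

Chained into 1 loop(s):
  loop 1: 14 segments, perimeter = 6.1809
Total perimeter = 6.181


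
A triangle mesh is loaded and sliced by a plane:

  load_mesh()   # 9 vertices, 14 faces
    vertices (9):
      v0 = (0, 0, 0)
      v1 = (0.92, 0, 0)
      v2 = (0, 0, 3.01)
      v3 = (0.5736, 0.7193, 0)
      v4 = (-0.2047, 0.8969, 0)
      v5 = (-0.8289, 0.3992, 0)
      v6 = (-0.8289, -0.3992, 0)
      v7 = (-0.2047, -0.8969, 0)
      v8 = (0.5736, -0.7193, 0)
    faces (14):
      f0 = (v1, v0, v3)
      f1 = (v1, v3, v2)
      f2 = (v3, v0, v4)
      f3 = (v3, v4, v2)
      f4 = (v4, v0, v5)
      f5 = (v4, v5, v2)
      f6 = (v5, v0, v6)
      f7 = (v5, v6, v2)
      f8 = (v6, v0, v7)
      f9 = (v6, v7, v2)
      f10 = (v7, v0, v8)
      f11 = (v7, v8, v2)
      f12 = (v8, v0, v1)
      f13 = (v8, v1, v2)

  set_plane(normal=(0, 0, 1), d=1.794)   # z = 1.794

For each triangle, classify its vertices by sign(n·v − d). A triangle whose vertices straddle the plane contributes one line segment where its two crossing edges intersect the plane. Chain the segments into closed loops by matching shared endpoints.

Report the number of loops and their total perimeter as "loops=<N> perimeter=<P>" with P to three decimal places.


Straddling triangles (7 of 14):
  (v1,v3,v2) [--+] → (0.231727, 0.290588, 1.794)–(0.371668, 0, 1.794)  len=0.3225
  (v3,v4,v2) [--+] → (-0.0826961, 0.362336, 1.794)–(0.231727, 0.290588, 1.794)  len=0.3225
  (v4,v5,v2) [--+] → (-0.334865, 0.161271, 1.794)–(-0.0826961, 0.362336, 1.794)  len=0.3225
  (v5,v6,v2) [--+] → (-0.334865, -0.161271, 1.794)–(-0.334865, 0.161271, 1.794)  len=0.3225
  (v6,v7,v2) [--+] → (-0.0826961, -0.362336, 1.794)–(-0.334865, -0.161271, 1.794)  len=0.3225
  (v7,v8,v2) [--+] → (0.231727, -0.290588, 1.794)–(-0.0826961, -0.362336, 1.794)  len=0.3225
  (v8,v1,v2) [--+] → (0.371668, 0, 1.794)–(0.231727, -0.290588, 1.794)  len=0.3225

Chained into 1 loop(s):
  loop 1: 7 segments, perimeter = 2.2576
Total perimeter = 2.258

loops=1 perimeter=2.258


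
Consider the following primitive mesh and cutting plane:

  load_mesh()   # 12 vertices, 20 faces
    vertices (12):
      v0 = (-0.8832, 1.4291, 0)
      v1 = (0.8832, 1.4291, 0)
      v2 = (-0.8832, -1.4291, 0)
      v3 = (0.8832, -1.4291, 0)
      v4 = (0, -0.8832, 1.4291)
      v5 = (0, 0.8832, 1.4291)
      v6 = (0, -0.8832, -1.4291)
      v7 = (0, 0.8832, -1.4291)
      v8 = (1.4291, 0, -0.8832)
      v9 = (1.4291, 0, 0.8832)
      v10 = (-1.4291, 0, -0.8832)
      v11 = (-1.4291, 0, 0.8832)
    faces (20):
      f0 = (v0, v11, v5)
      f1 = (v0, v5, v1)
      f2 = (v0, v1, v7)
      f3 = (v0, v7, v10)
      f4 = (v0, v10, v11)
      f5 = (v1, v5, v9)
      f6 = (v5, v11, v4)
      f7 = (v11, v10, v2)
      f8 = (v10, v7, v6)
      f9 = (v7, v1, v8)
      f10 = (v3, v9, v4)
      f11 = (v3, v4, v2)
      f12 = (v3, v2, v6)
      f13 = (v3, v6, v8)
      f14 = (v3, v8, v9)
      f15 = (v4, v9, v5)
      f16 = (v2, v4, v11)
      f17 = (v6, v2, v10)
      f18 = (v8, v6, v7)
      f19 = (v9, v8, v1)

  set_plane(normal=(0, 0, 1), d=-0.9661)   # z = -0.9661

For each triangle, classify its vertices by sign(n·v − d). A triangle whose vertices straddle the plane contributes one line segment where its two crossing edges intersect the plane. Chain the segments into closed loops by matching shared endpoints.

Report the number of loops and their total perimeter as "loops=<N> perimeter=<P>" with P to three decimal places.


loops=1 perimeter=6.919

Straddling triangles (8 of 20):
  (v0,v1,v7) [++-] → (0.286139, 1.06006, -0.9661)–(-0.286139, 1.06006, -0.9661)  len=0.5723
  (v0,v7,v10) [+-+] → (-0.286139, 1.06006, -0.9661)–(-1.21208, 0.134122, -0.9661)  len=1.3095
  (v10,v7,v6) [+--] → (-1.21208, 0.134122, -0.9661)–(-1.21208, -0.134122, -0.9661)  len=0.2682
  (v7,v1,v8) [-++] → (0.286139, 1.06006, -0.9661)–(1.21208, 0.134122, -0.9661)  len=1.3095
  (v3,v2,v6) [++-] → (-0.286139, -1.06006, -0.9661)–(0.286139, -1.06006, -0.9661)  len=0.5723
  (v3,v6,v8) [+-+] → (0.286139, -1.06006, -0.9661)–(1.21208, -0.134122, -0.9661)  len=1.3095
  (v6,v2,v10) [-++] → (-0.286139, -1.06006, -0.9661)–(-1.21208, -0.134122, -0.9661)  len=1.3095
  (v8,v6,v7) [+--] → (1.21208, -0.134122, -0.9661)–(1.21208, 0.134122, -0.9661)  len=0.2682

Chained into 1 loop(s):
  loop 1: 8 segments, perimeter = 6.9189
Total perimeter = 6.919


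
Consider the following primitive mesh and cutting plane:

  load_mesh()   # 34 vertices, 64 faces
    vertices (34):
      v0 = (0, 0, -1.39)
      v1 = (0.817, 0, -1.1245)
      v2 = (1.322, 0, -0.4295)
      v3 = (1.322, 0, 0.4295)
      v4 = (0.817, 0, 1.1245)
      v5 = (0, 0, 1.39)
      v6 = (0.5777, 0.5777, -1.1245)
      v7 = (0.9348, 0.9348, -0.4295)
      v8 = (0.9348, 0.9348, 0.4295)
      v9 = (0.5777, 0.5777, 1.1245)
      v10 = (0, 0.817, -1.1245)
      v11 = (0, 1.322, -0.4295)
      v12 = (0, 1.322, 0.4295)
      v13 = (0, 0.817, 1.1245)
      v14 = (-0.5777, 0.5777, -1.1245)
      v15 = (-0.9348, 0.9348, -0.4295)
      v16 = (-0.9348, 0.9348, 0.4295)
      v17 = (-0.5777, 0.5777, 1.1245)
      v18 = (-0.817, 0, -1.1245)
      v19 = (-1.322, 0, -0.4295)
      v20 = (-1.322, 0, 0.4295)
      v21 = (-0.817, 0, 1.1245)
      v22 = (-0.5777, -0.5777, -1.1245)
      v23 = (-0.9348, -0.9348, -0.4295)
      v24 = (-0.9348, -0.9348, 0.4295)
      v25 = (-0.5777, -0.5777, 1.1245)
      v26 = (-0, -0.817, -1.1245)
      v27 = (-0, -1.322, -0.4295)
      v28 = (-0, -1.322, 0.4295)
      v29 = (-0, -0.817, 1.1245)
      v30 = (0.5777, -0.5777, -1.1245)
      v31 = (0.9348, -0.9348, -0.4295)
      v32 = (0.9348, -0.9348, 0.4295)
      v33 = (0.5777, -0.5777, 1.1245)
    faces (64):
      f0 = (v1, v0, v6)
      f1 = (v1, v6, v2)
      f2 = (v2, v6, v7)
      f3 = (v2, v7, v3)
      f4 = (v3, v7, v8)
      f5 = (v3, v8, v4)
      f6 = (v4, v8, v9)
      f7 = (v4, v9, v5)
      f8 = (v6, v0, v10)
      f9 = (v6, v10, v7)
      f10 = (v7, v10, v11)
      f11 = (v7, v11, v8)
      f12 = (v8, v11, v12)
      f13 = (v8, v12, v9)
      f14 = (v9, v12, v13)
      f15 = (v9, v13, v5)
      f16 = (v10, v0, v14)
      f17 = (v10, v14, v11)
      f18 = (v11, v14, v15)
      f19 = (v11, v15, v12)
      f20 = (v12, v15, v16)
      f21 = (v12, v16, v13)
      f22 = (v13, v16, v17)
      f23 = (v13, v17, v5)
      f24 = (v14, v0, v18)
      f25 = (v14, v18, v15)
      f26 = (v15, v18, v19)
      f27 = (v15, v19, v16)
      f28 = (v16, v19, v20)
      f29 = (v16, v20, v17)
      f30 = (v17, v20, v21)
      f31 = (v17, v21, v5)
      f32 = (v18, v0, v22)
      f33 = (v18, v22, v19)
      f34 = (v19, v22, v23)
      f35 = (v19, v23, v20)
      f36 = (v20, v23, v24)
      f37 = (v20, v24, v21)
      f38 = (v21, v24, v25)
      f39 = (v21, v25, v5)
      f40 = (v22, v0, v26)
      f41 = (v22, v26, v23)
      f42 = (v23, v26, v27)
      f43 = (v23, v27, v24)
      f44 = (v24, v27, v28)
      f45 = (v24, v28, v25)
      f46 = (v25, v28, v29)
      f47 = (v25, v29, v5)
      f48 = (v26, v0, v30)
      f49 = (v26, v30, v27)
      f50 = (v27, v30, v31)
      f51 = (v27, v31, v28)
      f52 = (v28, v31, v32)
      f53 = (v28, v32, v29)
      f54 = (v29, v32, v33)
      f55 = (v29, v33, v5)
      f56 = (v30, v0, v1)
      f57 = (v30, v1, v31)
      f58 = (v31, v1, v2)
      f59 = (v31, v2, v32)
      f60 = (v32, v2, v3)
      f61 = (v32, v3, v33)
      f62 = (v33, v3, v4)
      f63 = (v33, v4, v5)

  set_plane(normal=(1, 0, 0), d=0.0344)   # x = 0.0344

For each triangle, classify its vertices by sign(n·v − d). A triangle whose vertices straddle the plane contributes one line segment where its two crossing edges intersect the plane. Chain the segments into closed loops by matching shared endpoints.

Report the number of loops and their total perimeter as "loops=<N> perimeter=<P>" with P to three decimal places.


loops=1 perimeter=8.525

Straddling triangles (20 of 64):
  (v1,v0,v6) [+-+] → (0.0344, 0, -1.37882)–(0.0344, 0.0344, -1.37419)  len=0.0347
  (v4,v9,v5) [++-] → (0.0344, 0.0344, 1.37419)–(0.0344, 0, 1.37882)  len=0.0347
  (v6,v0,v10) [+--] → (0.0344, 0.0344, -1.37419)–(0.0344, 0.802751, -1.1245)  len=0.8079
  (v6,v10,v7) [+-+] → (0.0344, 0.802751, -1.1245)–(0.0344, 0.821335, -1.09892)  len=0.0316
  (v7,v10,v11) [+--] → (0.0344, 0.821335, -1.09892)–(0.0344, 1.30775, -0.4295)  len=0.8275
  (v7,v11,v8) [+-+] → (0.0344, 1.30775, -0.4295)–(0.0344, 1.30775, -0.397889)  len=0.0316
  (v8,v11,v12) [+--] → (0.0344, 1.30775, -0.397889)–(0.0344, 1.30775, 0.4295)  len=0.8274
  (v8,v12,v9) [+-+] → (0.0344, 1.30775, 0.4295)–(0.0344, 1.27768, 0.470885)  len=0.0512
  (v9,v12,v13) [+--] → (0.0344, 1.27768, 0.470885)–(0.0344, 0.802751, 1.1245)  len=0.8079
  (v9,v13,v5) [+--] → (0.0344, 0.802751, 1.1245)–(0.0344, 0.0344, 1.37419)  len=0.8079
  (v26,v0,v30) [--+] → (0.0344, -0.0344, -1.37419)–(0.0344, -0.802751, -1.1245)  len=0.8079
  (v26,v30,v27) [-+-] → (0.0344, -0.802751, -1.1245)–(0.0344, -1.27768, -0.470885)  len=0.8079
  (v27,v30,v31) [-++] → (0.0344, -1.27768, -0.470885)–(0.0344, -1.30775, -0.4295)  len=0.0512
  (v27,v31,v28) [-+-] → (0.0344, -1.30775, -0.4295)–(0.0344, -1.30775, 0.397889)  len=0.8274
  (v28,v31,v32) [-++] → (0.0344, -1.30775, 0.397889)–(0.0344, -1.30775, 0.4295)  len=0.0316
  (v28,v32,v29) [-+-] → (0.0344, -1.30775, 0.4295)–(0.0344, -0.821335, 1.09892)  len=0.8275
  (v29,v32,v33) [-++] → (0.0344, -0.821335, 1.09892)–(0.0344, -0.802751, 1.1245)  len=0.0316
  (v29,v33,v5) [-+-] → (0.0344, -0.802751, 1.1245)–(0.0344, -0.0344, 1.37419)  len=0.8079
  (v30,v0,v1) [+-+] → (0.0344, -0.0344, -1.37419)–(0.0344, 0, -1.37882)  len=0.0347
  (v33,v4,v5) [++-] → (0.0344, 0, 1.37882)–(0.0344, -0.0344, 1.37419)  len=0.0347

Chained into 1 loop(s):
  loop 1: 20 segments, perimeter = 8.5248
Total perimeter = 8.525


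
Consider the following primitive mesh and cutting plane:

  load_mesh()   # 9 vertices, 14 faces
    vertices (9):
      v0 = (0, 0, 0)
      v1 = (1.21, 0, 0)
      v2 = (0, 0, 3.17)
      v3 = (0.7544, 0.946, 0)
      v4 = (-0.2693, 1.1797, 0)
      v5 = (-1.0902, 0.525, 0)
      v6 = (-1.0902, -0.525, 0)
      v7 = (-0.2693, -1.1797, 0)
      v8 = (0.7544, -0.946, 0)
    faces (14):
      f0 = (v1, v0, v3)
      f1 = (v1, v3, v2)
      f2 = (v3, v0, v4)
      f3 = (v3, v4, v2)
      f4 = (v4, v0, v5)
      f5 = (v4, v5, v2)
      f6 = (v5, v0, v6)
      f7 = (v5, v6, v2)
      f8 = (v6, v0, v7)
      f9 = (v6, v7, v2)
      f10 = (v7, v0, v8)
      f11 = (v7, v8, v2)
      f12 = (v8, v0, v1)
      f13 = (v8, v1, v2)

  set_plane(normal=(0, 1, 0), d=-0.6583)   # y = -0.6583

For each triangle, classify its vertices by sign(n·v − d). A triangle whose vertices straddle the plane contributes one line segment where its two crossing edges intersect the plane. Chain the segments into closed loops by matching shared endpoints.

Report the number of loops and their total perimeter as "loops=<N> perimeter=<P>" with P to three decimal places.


loops=1 perimeter=5.252

Straddling triangles (6 of 14):
  (v6,v0,v7) [++-] → (-0.150276, -0.6583, 0)–(-0.923061, -0.6583, 0)  len=0.7728
  (v6,v7,v2) [+-+] → (-0.923061, -0.6583, 0)–(-0.150276, -0.6583, 1.40107)  len=1.6001
  (v7,v0,v8) [-+-] → (-0.150276, -0.6583, 0)–(0.52497, -0.6583, 0)  len=0.6752
  (v7,v8,v2) [--+] → (0.52497, -0.6583, 0.964069)–(-0.150276, -0.6583, 1.40107)  len=0.8043
  (v8,v0,v1) [-++] → (0.52497, -0.6583, 0)–(0.892958, -0.6583, 0)  len=0.3680
  (v8,v1,v2) [-++] → (0.892958, -0.6583, 0)–(0.52497, -0.6583, 0.964069)  len=1.0319

Chained into 1 loop(s):
  loop 1: 6 segments, perimeter = 5.2523
Total perimeter = 5.252


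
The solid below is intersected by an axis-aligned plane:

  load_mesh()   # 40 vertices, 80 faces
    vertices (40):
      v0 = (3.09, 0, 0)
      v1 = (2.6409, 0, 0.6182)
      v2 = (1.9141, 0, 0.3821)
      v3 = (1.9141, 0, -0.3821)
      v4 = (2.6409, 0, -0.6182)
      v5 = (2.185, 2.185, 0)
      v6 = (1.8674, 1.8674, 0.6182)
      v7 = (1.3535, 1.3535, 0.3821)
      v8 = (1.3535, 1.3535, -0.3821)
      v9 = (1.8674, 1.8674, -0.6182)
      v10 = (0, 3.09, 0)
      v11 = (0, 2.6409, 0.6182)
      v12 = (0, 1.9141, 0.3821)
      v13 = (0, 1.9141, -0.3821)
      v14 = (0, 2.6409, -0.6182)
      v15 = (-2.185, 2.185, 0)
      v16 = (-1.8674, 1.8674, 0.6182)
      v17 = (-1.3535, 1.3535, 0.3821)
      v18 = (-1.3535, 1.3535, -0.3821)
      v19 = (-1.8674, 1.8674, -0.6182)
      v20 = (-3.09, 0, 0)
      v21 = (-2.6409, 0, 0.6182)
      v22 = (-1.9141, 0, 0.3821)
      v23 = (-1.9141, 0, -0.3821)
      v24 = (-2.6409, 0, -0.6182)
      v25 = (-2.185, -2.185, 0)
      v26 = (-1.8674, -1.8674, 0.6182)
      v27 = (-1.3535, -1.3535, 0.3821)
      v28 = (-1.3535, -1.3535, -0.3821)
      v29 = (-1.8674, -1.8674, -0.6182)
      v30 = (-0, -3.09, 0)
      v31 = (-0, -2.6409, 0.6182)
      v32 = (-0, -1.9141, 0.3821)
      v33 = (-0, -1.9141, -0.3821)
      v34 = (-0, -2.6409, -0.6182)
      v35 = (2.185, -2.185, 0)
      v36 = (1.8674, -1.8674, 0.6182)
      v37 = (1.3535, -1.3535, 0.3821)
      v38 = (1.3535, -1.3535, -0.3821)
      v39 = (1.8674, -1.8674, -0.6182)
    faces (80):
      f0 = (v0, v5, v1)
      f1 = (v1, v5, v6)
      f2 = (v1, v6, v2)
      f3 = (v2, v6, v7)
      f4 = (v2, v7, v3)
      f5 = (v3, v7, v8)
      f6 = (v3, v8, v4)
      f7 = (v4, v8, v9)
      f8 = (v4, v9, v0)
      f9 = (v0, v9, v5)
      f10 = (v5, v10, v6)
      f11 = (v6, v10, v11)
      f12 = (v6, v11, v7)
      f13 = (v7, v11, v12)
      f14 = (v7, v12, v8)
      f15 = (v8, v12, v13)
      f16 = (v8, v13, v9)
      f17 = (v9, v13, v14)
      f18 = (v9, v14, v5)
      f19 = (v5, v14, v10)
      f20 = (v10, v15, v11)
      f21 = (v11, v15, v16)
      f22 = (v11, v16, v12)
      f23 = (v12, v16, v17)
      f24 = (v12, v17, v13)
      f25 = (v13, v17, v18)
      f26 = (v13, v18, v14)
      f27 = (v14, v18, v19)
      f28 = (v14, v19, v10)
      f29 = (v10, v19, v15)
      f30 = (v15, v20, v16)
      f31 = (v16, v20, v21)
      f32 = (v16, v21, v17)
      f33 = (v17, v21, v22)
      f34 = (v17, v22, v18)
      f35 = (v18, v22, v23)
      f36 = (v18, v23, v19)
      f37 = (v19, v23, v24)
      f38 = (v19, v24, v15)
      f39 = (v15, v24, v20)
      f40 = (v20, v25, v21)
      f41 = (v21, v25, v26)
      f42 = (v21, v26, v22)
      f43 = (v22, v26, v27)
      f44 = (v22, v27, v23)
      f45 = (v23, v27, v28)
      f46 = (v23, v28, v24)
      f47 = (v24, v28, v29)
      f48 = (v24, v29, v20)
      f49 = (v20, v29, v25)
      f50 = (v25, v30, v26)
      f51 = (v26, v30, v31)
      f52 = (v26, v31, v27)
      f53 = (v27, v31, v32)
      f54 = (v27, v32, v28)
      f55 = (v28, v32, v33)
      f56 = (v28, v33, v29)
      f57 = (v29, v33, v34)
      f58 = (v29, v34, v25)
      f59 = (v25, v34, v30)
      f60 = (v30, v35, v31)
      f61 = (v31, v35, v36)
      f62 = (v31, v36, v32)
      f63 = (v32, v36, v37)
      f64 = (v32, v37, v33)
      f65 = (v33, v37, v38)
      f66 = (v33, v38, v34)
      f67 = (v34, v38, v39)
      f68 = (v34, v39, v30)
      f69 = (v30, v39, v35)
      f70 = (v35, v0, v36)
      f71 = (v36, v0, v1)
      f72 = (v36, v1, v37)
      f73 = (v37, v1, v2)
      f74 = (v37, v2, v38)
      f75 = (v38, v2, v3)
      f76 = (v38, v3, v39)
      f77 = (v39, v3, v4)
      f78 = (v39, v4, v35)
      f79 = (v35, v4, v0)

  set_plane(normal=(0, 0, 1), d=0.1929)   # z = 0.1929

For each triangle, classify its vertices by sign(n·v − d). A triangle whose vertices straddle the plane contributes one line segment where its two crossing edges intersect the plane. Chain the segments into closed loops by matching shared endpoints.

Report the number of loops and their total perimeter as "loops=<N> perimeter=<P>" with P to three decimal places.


loops=2 perimeter=29.782

Straddling triangles (32 of 80):
  (v0,v5,v1) [--+] → (2.32726, 1.5032, 0.1929)–(2.94987, 0, 0.1929)  len=1.6270
  (v1,v5,v6) [+-+] → (2.32726, 1.5032, 0.1929)–(2.0859, 2.0859, 0.1929)  len=0.6307
  (v2,v7,v3) [++-] → (1.49229, 1.0184, 0.1929)–(1.9141, 0, 0.1929)  len=1.1023
  (v3,v7,v8) [-+-] → (1.49229, 1.0184, 0.1929)–(1.3535, 1.3535, 0.1929)  len=0.3627
  (v5,v10,v6) [--+] → (0.582694, 2.70851, 0.1929)–(2.0859, 2.0859, 0.1929)  len=1.6270
  (v6,v10,v11) [+-+] → (0.582694, 2.70851, 0.1929)–(0, 2.94987, 0.1929)  len=0.6307
  (v7,v12,v8) [++-] → (0.335098, 1.77531, 0.1929)–(1.3535, 1.3535, 0.1929)  len=1.1023
  (v8,v12,v13) [-+-] → (0.335098, 1.77531, 0.1929)–(0, 1.9141, 0.1929)  len=0.3627
  (v10,v15,v11) [--+] → (-1.5032, 2.32726, 0.1929)–(0, 2.94987, 0.1929)  len=1.6270
  (v11,v15,v16) [+-+] → (-1.5032, 2.32726, 0.1929)–(-2.0859, 2.0859, 0.1929)  len=0.6307
  (v12,v17,v13) [++-] → (-1.0184, 1.49229, 0.1929)–(0, 1.9141, 0.1929)  len=1.1023
  (v13,v17,v18) [-+-] → (-1.0184, 1.49229, 0.1929)–(-1.3535, 1.3535, 0.1929)  len=0.3627
  (v15,v20,v16) [--+] → (-2.70851, 0.582694, 0.1929)–(-2.0859, 2.0859, 0.1929)  len=1.6270
  (v16,v20,v21) [+-+] → (-2.70851, 0.582694, 0.1929)–(-2.94987, 0, 0.1929)  len=0.6307
  (v17,v22,v18) [++-] → (-1.77531, 0.335098, 0.1929)–(-1.3535, 1.3535, 0.1929)  len=1.1023
  (v18,v22,v23) [-+-] → (-1.77531, 0.335098, 0.1929)–(-1.9141, 0, 0.1929)  len=0.3627
  (v20,v25,v21) [--+] → (-2.32726, -1.5032, 0.1929)–(-2.94987, 0, 0.1929)  len=1.6270
  (v21,v25,v26) [+-+] → (-2.32726, -1.5032, 0.1929)–(-2.0859, -2.0859, 0.1929)  len=0.6307
  (v22,v27,v23) [++-] → (-1.49229, -1.0184, 0.1929)–(-1.9141, 0, 0.1929)  len=1.1023
  (v23,v27,v28) [-+-] → (-1.49229, -1.0184, 0.1929)–(-1.3535, -1.3535, 0.1929)  len=0.3627
  (v25,v30,v26) [--+] → (-0.582694, -2.70851, 0.1929)–(-2.0859, -2.0859, 0.1929)  len=1.6270
  (v26,v30,v31) [+-+] → (-0.582694, -2.70851, 0.1929)–(0, -2.94987, 0.1929)  len=0.6307
  (v27,v32,v28) [++-] → (-0.335098, -1.77531, 0.1929)–(-1.3535, -1.3535, 0.1929)  len=1.1023
  (v28,v32,v33) [-+-] → (-0.335098, -1.77531, 0.1929)–(0, -1.9141, 0.1929)  len=0.3627
  (v30,v35,v31) [--+] → (1.5032, -2.32726, 0.1929)–(0, -2.94987, 0.1929)  len=1.6270
  (v31,v35,v36) [+-+] → (1.5032, -2.32726, 0.1929)–(2.0859, -2.0859, 0.1929)  len=0.6307
  (v32,v37,v33) [++-] → (1.0184, -1.49229, 0.1929)–(0, -1.9141, 0.1929)  len=1.1023
  (v33,v37,v38) [-+-] → (1.0184, -1.49229, 0.1929)–(1.3535, -1.3535, 0.1929)  len=0.3627
  (v35,v0,v36) [--+] → (2.70851, -0.582694, 0.1929)–(2.0859, -2.0859, 0.1929)  len=1.6270
  (v36,v0,v1) [+-+] → (2.70851, -0.582694, 0.1929)–(2.94987, 0, 0.1929)  len=0.6307
  (v37,v2,v38) [++-] → (1.77531, -0.335098, 0.1929)–(1.3535, -1.3535, 0.1929)  len=1.1023
  (v38,v2,v3) [-+-] → (1.77531, -0.335098, 0.1929)–(1.9141, 0, 0.1929)  len=0.3627

Chained into 2 loop(s):
  loop 1: 16 segments, perimeter = 18.0620
  loop 2: 16 segments, perimeter = 11.7200
Total perimeter = 29.782


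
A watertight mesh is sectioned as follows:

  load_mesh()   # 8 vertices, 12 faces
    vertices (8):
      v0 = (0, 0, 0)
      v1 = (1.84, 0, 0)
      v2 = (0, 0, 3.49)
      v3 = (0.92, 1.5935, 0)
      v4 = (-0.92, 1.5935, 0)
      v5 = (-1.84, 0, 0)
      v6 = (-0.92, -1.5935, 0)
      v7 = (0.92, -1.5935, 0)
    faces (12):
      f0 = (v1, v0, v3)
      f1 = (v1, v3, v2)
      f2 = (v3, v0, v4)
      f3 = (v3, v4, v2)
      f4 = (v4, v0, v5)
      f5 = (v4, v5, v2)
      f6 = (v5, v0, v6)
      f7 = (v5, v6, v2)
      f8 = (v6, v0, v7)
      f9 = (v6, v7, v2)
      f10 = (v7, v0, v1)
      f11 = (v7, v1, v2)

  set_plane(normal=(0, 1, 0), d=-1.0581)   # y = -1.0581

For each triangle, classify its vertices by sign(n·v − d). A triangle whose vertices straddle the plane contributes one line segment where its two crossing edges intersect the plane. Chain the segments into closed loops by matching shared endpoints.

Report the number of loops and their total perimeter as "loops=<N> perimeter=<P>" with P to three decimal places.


loops=1 perimeter=6.331

Straddling triangles (6 of 12):
  (v5,v0,v6) [++-] → (-0.610889, -1.0581, 0)–(-1.22911, -1.0581, 0)  len=0.6182
  (v5,v6,v2) [+-+] → (-1.22911, -1.0581, 0)–(-0.610889, -1.0581, 1.1726)  len=1.3256
  (v6,v0,v7) [-+-] → (-0.610889, -1.0581, 0)–(0.610889, -1.0581, 0)  len=1.2218
  (v6,v7,v2) [--+] → (0.610889, -1.0581, 1.1726)–(-0.610889, -1.0581, 1.1726)  len=1.2218
  (v7,v0,v1) [-++] → (0.610889, -1.0581, 0)–(1.22911, -1.0581, 0)  len=0.6182
  (v7,v1,v2) [-++] → (1.22911, -1.0581, 0)–(0.610889, -1.0581, 1.1726)  len=1.3256

Chained into 1 loop(s):
  loop 1: 6 segments, perimeter = 6.3312
Total perimeter = 6.331


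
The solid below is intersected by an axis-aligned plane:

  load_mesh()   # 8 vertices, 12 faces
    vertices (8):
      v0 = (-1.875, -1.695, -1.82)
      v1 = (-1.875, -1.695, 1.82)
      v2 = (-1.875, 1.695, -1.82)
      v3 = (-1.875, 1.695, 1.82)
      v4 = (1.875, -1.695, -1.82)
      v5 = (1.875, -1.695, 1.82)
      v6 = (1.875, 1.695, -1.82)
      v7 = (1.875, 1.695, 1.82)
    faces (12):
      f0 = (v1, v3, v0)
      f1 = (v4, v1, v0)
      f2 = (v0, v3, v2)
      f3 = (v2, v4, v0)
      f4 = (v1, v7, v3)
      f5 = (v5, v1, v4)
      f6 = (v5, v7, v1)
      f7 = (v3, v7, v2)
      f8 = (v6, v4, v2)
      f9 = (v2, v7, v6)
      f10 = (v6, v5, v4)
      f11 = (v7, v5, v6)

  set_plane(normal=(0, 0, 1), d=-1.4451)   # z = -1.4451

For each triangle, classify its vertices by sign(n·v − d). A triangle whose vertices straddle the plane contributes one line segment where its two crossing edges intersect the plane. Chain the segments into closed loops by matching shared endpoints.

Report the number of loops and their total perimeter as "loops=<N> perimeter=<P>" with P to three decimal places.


Straddling triangles (8 of 12):
  (v1,v3,v0) [++-] → (-1.875, -1.34585, -1.4451)–(-1.875, -1.695, -1.4451)  len=0.3492
  (v4,v1,v0) [-+-] → (1.48877, -1.695, -1.4451)–(-1.875, -1.695, -1.4451)  len=3.3638
  (v0,v3,v2) [-+-] → (-1.875, -1.34585, -1.4451)–(-1.875, 1.695, -1.4451)  len=3.0408
  (v5,v1,v4) [++-] → (1.48877, -1.695, -1.4451)–(1.875, -1.695, -1.4451)  len=0.3862
  (v3,v7,v2) [++-] → (-1.48877, 1.695, -1.4451)–(-1.875, 1.695, -1.4451)  len=0.3862
  (v2,v7,v6) [-+-] → (-1.48877, 1.695, -1.4451)–(1.875, 1.695, -1.4451)  len=3.3638
  (v6,v5,v4) [-+-] → (1.875, 1.34585, -1.4451)–(1.875, -1.695, -1.4451)  len=3.0408
  (v7,v5,v6) [++-] → (1.875, 1.34585, -1.4451)–(1.875, 1.695, -1.4451)  len=0.3492

Chained into 1 loop(s):
  loop 1: 8 segments, perimeter = 14.2800
Total perimeter = 14.280

loops=1 perimeter=14.280


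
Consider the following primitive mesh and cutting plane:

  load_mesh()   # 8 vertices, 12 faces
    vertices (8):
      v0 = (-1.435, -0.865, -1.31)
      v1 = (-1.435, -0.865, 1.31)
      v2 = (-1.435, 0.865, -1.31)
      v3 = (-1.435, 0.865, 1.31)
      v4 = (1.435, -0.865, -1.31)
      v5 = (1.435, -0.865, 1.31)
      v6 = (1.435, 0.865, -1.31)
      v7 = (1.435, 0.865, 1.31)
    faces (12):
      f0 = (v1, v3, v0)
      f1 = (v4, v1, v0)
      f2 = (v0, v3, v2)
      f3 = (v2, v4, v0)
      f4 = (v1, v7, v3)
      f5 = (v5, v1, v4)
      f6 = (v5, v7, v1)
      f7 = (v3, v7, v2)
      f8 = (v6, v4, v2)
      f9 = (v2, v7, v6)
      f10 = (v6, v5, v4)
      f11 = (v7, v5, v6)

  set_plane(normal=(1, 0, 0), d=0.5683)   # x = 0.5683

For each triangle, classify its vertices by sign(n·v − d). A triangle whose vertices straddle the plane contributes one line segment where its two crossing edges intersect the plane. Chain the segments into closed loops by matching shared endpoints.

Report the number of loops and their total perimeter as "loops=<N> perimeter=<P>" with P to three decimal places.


Straddling triangles (8 of 12):
  (v4,v1,v0) [+--] → (0.5683, -0.865, -0.518797)–(0.5683, -0.865, -1.31)  len=0.7912
  (v2,v4,v0) [-+-] → (0.5683, -0.342564, -1.31)–(0.5683, -0.865, -1.31)  len=0.5224
  (v1,v7,v3) [-+-] → (0.5683, 0.342564, 1.31)–(0.5683, 0.865, 1.31)  len=0.5224
  (v5,v1,v4) [+-+] → (0.5683, -0.865, 1.31)–(0.5683, -0.865, -0.518797)  len=1.8288
  (v5,v7,v1) [++-] → (0.5683, 0.342564, 1.31)–(0.5683, -0.865, 1.31)  len=1.2076
  (v3,v7,v2) [-+-] → (0.5683, 0.865, 1.31)–(0.5683, 0.865, 0.518797)  len=0.7912
  (v6,v4,v2) [++-] → (0.5683, -0.342564, -1.31)–(0.5683, 0.865, -1.31)  len=1.2076
  (v2,v7,v6) [-++] → (0.5683, 0.865, 0.518797)–(0.5683, 0.865, -1.31)  len=1.8288

Chained into 1 loop(s):
  loop 1: 8 segments, perimeter = 8.7000
Total perimeter = 8.700

loops=1 perimeter=8.700


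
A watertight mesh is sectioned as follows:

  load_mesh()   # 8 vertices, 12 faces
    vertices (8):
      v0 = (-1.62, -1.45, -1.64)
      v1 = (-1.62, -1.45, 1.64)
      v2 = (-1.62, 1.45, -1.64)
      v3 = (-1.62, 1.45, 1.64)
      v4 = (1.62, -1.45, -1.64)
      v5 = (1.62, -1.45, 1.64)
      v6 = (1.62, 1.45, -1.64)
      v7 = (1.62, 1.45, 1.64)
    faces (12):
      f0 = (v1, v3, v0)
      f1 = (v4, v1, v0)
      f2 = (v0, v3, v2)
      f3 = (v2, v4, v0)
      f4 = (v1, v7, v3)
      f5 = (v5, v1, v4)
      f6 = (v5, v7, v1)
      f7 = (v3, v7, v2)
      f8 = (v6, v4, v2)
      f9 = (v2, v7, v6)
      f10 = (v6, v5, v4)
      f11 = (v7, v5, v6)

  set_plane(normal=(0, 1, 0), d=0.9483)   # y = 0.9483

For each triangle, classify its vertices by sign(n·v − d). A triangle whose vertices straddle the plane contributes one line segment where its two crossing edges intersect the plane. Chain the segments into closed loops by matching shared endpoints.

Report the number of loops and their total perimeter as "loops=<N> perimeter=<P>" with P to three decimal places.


Straddling triangles (8 of 12):
  (v1,v3,v0) [-+-] → (-1.62, 0.9483, 1.64)–(-1.62, 0.9483, 1.07256)  len=0.5674
  (v0,v3,v2) [-++] → (-1.62, 0.9483, 1.07256)–(-1.62, 0.9483, -1.64)  len=2.7126
  (v2,v4,v0) [+--] → (-1.05948, 0.9483, -1.64)–(-1.62, 0.9483, -1.64)  len=0.5605
  (v1,v7,v3) [-++] → (1.05948, 0.9483, 1.64)–(-1.62, 0.9483, 1.64)  len=2.6795
  (v5,v7,v1) [-+-] → (1.62, 0.9483, 1.64)–(1.05948, 0.9483, 1.64)  len=0.5605
  (v6,v4,v2) [+-+] → (1.62, 0.9483, -1.64)–(-1.05948, 0.9483, -1.64)  len=2.6795
  (v6,v5,v4) [+--] → (1.62, 0.9483, -1.07256)–(1.62, 0.9483, -1.64)  len=0.5674
  (v7,v5,v6) [+-+] → (1.62, 0.9483, 1.64)–(1.62, 0.9483, -1.07256)  len=2.7126

Chained into 1 loop(s):
  loop 1: 8 segments, perimeter = 13.0400
Total perimeter = 13.040

loops=1 perimeter=13.040


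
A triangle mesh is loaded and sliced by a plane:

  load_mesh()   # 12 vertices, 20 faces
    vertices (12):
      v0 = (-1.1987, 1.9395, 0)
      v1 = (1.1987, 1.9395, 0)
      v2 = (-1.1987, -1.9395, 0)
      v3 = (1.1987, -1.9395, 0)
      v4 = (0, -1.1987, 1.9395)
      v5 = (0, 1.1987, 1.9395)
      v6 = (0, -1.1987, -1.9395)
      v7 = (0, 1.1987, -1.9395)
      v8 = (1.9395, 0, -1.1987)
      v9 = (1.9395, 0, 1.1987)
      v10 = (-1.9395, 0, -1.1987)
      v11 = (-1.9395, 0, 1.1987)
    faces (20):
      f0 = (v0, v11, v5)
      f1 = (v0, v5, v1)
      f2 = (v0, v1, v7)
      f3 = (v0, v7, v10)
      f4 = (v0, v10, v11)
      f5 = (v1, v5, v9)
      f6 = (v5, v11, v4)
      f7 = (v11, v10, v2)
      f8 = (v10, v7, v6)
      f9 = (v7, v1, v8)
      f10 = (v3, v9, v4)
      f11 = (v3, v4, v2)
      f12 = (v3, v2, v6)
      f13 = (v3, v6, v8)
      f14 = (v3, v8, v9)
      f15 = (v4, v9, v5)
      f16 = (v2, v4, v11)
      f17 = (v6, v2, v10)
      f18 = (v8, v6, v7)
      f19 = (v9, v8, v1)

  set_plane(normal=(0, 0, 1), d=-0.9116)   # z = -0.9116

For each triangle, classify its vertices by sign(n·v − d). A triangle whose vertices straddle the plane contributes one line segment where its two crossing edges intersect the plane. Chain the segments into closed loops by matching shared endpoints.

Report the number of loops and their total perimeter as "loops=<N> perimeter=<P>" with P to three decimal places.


Straddling triangles (10 of 20):
  (v0,v1,v7) [++-] → (0.635289, 1.59131, -0.9116)–(-0.635289, 1.59131, -0.9116)  len=1.2706
  (v0,v7,v10) [+--] → (-0.635289, 1.59131, -0.9116)–(-1.76207, 0.464529, -0.9116)  len=1.5935
  (v0,v10,v11) [+-+] → (-1.76207, 0.464529, -0.9116)–(-1.9395, 0, -0.9116)  len=0.4973
  (v11,v10,v2) [+-+] → (-1.9395, 0, -0.9116)–(-1.76207, -0.464529, -0.9116)  len=0.4973
  (v7,v1,v8) [-+-] → (0.635289, 1.59131, -0.9116)–(1.76207, 0.464529, -0.9116)  len=1.5935
  (v3,v2,v6) [++-] → (-0.635289, -1.59131, -0.9116)–(0.635289, -1.59131, -0.9116)  len=1.2706
  (v3,v6,v8) [+--] → (0.635289, -1.59131, -0.9116)–(1.76207, -0.464529, -0.9116)  len=1.5935
  (v3,v8,v9) [+-+] → (1.76207, -0.464529, -0.9116)–(1.9395, 0, -0.9116)  len=0.4973
  (v6,v2,v10) [-+-] → (-0.635289, -1.59131, -0.9116)–(-1.76207, -0.464529, -0.9116)  len=1.5935
  (v9,v8,v1) [+-+] → (1.9395, 0, -0.9116)–(1.76207, 0.464529, -0.9116)  len=0.4973

Chained into 1 loop(s):
  loop 1: 10 segments, perimeter = 10.9042
Total perimeter = 10.904

loops=1 perimeter=10.904


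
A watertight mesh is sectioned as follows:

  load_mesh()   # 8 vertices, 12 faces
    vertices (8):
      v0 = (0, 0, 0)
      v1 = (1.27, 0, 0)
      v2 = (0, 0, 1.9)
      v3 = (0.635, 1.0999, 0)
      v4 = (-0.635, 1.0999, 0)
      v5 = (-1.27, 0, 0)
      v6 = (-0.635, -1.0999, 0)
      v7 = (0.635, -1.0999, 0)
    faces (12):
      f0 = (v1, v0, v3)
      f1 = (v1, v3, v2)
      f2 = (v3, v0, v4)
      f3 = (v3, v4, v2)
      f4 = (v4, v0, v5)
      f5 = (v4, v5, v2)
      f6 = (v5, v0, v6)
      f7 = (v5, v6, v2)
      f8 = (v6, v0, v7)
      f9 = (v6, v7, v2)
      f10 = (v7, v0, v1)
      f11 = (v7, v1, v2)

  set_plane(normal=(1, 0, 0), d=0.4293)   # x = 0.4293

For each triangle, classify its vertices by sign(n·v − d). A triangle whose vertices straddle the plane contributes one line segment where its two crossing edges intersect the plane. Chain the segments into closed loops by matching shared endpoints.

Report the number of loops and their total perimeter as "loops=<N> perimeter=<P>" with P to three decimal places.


Straddling triangles (8 of 12):
  (v1,v0,v3) [+-+] → (0.4293, 0, 0)–(0.4293, 0.743602, 0)  len=0.7436
  (v1,v3,v2) [++-] → (0.4293, 0.743602, 0.61548)–(0.4293, 0, 1.25774)  len=0.9826
  (v3,v0,v4) [+--] → (0.4293, 0.743602, 0)–(0.4293, 1.0999, 0)  len=0.3563
  (v3,v4,v2) [+--] → (0.4293, 1.0999, 0)–(0.4293, 0.743602, 0.61548)  len=0.7112
  (v6,v0,v7) [--+] → (0.4293, -0.743602, 0)–(0.4293, -1.0999, 0)  len=0.3563
  (v6,v7,v2) [-+-] → (0.4293, -1.0999, 0)–(0.4293, -0.743602, 0.61548)  len=0.7112
  (v7,v0,v1) [+-+] → (0.4293, -0.743602, 0)–(0.4293, 0, 0)  len=0.7436
  (v7,v1,v2) [++-] → (0.4293, 0, 1.25774)–(0.4293, -0.743602, 0.61548)  len=0.9826

Chained into 1 loop(s):
  loop 1: 8 segments, perimeter = 5.5873
Total perimeter = 5.587

loops=1 perimeter=5.587


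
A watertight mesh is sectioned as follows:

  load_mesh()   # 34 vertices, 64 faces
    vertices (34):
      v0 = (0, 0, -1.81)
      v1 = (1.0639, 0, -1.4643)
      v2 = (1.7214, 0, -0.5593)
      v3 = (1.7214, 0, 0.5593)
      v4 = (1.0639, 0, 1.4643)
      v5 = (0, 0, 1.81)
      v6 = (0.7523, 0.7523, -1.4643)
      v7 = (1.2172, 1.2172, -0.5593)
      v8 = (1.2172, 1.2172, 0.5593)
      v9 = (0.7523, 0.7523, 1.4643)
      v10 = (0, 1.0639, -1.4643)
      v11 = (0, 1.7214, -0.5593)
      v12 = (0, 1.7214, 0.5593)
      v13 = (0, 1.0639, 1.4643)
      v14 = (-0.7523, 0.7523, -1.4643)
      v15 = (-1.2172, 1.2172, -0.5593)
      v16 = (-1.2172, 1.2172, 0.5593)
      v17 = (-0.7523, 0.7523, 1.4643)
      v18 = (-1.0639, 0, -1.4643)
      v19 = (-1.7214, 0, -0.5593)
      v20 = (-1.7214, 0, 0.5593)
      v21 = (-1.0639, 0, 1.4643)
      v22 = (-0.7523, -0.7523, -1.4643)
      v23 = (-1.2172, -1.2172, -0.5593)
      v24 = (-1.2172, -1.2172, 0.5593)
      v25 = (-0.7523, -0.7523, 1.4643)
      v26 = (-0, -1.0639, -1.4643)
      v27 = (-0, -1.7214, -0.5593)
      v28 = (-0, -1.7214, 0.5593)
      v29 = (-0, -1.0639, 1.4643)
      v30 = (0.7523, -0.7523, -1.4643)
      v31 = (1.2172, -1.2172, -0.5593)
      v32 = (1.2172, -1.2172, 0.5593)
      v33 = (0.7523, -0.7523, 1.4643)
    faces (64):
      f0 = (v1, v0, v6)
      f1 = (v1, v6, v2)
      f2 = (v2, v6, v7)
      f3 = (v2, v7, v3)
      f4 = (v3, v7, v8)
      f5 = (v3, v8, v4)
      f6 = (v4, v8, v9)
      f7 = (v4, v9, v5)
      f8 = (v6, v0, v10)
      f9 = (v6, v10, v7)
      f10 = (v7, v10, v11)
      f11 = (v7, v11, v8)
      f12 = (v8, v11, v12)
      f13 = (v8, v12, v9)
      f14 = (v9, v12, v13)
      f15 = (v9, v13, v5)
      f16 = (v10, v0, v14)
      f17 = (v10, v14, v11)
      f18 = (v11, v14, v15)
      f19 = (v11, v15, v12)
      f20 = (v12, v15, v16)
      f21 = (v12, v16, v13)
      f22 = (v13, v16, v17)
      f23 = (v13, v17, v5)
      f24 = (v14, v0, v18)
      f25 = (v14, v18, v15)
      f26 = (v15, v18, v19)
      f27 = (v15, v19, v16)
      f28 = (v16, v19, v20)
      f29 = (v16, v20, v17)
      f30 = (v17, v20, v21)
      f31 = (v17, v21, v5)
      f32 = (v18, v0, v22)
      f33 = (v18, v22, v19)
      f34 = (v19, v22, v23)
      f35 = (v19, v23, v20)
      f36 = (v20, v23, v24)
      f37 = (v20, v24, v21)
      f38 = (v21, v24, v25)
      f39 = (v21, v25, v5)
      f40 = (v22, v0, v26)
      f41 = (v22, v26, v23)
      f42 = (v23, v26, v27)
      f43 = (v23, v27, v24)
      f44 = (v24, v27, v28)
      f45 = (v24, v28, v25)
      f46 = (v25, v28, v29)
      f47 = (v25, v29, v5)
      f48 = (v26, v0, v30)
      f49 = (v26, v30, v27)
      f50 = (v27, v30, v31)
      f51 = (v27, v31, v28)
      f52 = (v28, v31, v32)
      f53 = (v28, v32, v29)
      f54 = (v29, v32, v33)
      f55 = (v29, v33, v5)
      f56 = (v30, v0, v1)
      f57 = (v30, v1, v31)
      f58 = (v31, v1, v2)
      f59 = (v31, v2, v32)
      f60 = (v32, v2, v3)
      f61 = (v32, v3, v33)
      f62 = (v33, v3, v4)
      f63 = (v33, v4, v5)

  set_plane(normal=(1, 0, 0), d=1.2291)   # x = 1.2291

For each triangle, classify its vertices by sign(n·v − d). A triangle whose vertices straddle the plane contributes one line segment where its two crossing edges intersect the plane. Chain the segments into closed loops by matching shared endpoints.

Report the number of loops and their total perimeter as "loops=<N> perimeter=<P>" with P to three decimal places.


loops=1 perimeter=7.709

Straddling triangles (10 of 64):
  (v1,v6,v2) [--+] → (1.2291, 0.382166, -1.01904)–(1.2291, 0, -1.23691)  len=0.4399
  (v2,v6,v7) [+--] → (1.2291, 0.382166, -1.01904)–(1.2291, 1.18847, -0.5593)  len=0.9282
  (v2,v7,v3) [+-+] → (1.2291, 1.18847, -0.5593)–(1.2291, 1.18847, -0.532899)  len=0.0264
  (v3,v7,v8) [+--] → (1.2291, 1.18847, -0.532899)–(1.2291, 1.18847, 0.5593)  len=1.0922
  (v3,v8,v4) [+--] → (1.2291, 1.18847, 0.5593)–(1.2291, 0, 1.23691)  len=1.3681
  (v31,v1,v2) [--+] → (1.2291, 0, -1.23691)–(1.2291, -1.18847, -0.5593)  len=1.3681
  (v31,v2,v32) [-+-] → (1.2291, -1.18847, -0.5593)–(1.2291, -1.18847, 0.532899)  len=1.0922
  (v32,v2,v3) [-++] → (1.2291, -1.18847, 0.532899)–(1.2291, -1.18847, 0.5593)  len=0.0264
  (v32,v3,v33) [-+-] → (1.2291, -1.18847, 0.5593)–(1.2291, -0.382166, 1.01904)  len=0.9282
  (v33,v3,v4) [-+-] → (1.2291, -0.382166, 1.01904)–(1.2291, 0, 1.23691)  len=0.4399

Chained into 1 loop(s):
  loop 1: 10 segments, perimeter = 7.7095
Total perimeter = 7.709
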